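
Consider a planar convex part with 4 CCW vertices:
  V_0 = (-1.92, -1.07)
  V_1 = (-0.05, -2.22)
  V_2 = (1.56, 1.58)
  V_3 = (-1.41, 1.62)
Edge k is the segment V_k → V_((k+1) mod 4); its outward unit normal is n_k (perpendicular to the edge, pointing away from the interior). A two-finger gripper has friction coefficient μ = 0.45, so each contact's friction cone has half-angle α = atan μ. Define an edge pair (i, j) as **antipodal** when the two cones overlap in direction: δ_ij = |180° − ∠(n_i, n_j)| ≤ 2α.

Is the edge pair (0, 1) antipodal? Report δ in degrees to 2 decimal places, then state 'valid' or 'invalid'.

α = atan 0.45 = 24.23°;  2α = 48.46°
edge 0: e_0 = (+1.87, -1.15);  n_0 = (-0.5238, -0.8518)
edge 1: e_1 = (+1.61, +3.80);  n_1 = (+0.9208, -0.3901)
∠(n_0, n_1) = 98.63°
δ = |180° − 98.63°| = 81.37°
81.37° > 2α = 48.46°  →  invalid

δ = 81.37°, invalid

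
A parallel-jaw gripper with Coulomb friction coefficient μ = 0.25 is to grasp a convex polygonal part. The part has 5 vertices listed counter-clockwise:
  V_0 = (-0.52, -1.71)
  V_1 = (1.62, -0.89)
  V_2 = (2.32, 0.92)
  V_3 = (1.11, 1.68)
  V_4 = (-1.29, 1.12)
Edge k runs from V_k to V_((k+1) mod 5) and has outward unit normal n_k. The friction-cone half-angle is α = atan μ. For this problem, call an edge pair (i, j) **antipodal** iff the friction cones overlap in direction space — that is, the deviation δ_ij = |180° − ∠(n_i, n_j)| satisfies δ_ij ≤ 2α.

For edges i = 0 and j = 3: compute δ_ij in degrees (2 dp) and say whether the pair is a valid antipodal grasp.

δ = 7.83°, valid

α = atan 0.25 = 14.04°;  2α = 28.07°
edge 0: e_0 = (+2.14, +0.82);  n_0 = (+0.3578, -0.9338)
edge 3: e_3 = (-2.40, -0.56);  n_3 = (-0.2272, +0.9738)
∠(n_0, n_3) = 172.17°
δ = |180° − 172.17°| = 7.83°
7.83° ≤ 2α = 28.07°  →  valid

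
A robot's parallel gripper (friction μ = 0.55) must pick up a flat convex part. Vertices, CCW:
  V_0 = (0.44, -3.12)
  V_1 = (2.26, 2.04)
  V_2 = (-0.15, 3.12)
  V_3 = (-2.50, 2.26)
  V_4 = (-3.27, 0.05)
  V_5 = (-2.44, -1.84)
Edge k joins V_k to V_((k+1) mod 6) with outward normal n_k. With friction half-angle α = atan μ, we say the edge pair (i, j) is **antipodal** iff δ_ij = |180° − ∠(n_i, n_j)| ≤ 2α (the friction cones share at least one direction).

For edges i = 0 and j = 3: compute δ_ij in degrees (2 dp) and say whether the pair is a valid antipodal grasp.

δ = 0.22°, valid

α = atan 0.55 = 28.81°;  2α = 57.62°
edge 0: e_0 = (+1.82, +5.16);  n_0 = (+0.9431, -0.3326)
edge 3: e_3 = (-0.77, -2.21);  n_3 = (-0.9443, +0.3290)
∠(n_0, n_3) = 179.78°
δ = |180° − 179.78°| = 0.22°
0.22° ≤ 2α = 57.62°  →  valid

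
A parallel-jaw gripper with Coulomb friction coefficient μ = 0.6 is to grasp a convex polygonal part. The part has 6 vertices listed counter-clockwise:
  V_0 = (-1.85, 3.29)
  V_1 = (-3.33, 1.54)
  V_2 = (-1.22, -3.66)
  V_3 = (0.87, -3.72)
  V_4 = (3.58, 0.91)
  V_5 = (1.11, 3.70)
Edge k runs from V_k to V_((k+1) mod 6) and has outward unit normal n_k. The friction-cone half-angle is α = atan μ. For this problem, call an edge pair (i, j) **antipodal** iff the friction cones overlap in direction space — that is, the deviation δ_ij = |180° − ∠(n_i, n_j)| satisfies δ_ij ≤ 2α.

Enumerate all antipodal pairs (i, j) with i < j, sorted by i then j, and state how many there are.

count = 7; pairs: (0,2), (0,3), (1,3), (1,4), (2,4), (2,5), (3,5)

α = atan 0.6 = 30.96°;  2α = 61.93°
n_0 = (-0.7636, +0.6457)
n_1 = (-0.9266, -0.3760)
n_2 = (-0.0287, -0.9996)
n_3 = (+0.8630, -0.5051)
n_4 = (+0.7487, +0.6629)
n_5 = (-0.1372, +0.9905)
  (0,1): δ = 117.69°  ·
  (0,2): δ = 51.42°  ✓
  (0,3): δ = 9.88°  ✓
  (0,4): δ = 81.74°  ·
  (0,5): δ = 138.11°  ·
  (1,2): δ = 113.73°  ·
  (1,3): δ = 52.43°  ✓
  (1,4): δ = 19.43°  ✓
  (1,5): δ = 75.80°  ·
  (2,3): δ = 118.70°  ·
  (2,4): δ = 46.84°  ✓
  (2,5): δ = 9.53°  ✓
  (3,4): δ = 108.14°  ·
  (3,5): δ = 51.77°  ✓
  (4,5): δ = 123.63°  ·
antipodal pairs: 7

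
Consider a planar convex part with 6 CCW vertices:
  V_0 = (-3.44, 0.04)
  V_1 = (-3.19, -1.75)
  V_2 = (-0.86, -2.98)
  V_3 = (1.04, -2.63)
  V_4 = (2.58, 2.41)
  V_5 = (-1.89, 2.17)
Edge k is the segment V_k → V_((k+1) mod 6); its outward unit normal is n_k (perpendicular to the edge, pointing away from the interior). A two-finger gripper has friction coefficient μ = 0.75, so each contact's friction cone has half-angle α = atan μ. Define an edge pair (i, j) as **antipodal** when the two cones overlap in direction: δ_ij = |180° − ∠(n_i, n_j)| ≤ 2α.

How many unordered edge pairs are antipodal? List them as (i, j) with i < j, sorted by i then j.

count = 6; pairs: (0,3), (1,4), (2,4), (2,5), (3,4), (3,5)

α = atan 0.75 = 36.87°;  2α = 73.74°
n_0 = (-0.9904, -0.1383)
n_1 = (-0.4668, -0.8843)
n_2 = (+0.1812, -0.9835)
n_3 = (+0.9564, -0.2922)
n_4 = (-0.0536, +0.9986)
n_5 = (-0.8086, +0.5884)
  (0,1): δ = 125.78°  ·
  (0,2): δ = 87.51°  ·
  (0,3): δ = 24.94°  ✓
  (0,4): δ = 85.12°  ·
  (0,5): δ = 136.01°  ·
  (1,2): δ = 141.73°  ·
  (1,3): δ = 79.16°  ·
  (1,4): δ = 30.90°  ✓
  (1,5): δ = 81.79°  ·
  (2,3): δ = 117.43°  ·
  (2,4): δ = 7.36°  ✓
  (2,5): δ = 43.52°  ✓
  (3,4): δ = 69.94°  ✓
  (3,5): δ = 19.05°  ✓
  (4,5): δ = 129.12°  ·
antipodal pairs: 6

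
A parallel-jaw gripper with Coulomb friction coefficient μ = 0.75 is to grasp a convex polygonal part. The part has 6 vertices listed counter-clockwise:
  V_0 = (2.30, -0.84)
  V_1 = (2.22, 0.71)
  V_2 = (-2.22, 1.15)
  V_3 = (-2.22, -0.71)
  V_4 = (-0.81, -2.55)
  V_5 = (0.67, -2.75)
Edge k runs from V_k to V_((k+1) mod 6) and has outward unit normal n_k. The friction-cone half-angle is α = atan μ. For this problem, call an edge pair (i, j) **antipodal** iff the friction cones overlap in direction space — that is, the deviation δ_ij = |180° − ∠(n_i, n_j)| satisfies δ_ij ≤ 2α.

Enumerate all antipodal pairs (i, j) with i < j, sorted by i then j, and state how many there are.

count = 6; pairs: (0,2), (0,3), (1,3), (1,4), (1,5), (2,5)

α = atan 0.75 = 36.87°;  2α = 73.74°
n_0 = (+0.9987, +0.0515)
n_1 = (+0.0986, +0.9951)
n_2 = (-1.0000, -0.0000)
n_3 = (-0.7937, -0.6083)
n_4 = (-0.1339, -0.9910)
n_5 = (+0.7607, -0.6491)
  (0,1): δ = 98.61°  ·
  (0,2): δ = 2.95°  ✓
  (0,3): δ = 34.51°  ✓
  (0,4): δ = 79.35°  ·
  (0,5): δ = 136.57°  ·
  (1,2): δ = 84.34°  ·
  (1,3): δ = 46.88°  ✓
  (1,4): δ = 2.04°  ✓
  (1,5): δ = 55.18°  ✓
  (2,3): δ = 142.54°  ·
  (2,4): δ = 97.70°  ·
  (2,5): δ = 40.48°  ✓
  (3,4): δ = 135.16°  ·
  (3,5): δ = 77.94°  ·
  (4,5): δ = 122.78°  ·
antipodal pairs: 6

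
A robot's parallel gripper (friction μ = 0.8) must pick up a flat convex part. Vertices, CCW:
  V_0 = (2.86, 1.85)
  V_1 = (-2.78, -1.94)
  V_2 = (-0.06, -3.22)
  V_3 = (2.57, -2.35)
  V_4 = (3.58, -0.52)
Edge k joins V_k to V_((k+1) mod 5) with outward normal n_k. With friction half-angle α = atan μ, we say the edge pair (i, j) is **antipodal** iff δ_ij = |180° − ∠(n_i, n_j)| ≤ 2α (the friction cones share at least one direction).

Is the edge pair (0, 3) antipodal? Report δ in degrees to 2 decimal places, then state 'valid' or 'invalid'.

δ = 27.20°, valid

α = atan 0.8 = 38.66°;  2α = 77.32°
edge 0: e_0 = (-5.64, -3.79);  n_0 = (-0.5578, +0.8300)
edge 3: e_3 = (+1.01, +1.83);  n_3 = (+0.8755, -0.4832)
∠(n_0, n_3) = 152.80°
δ = |180° − 152.80°| = 27.20°
27.20° ≤ 2α = 77.32°  →  valid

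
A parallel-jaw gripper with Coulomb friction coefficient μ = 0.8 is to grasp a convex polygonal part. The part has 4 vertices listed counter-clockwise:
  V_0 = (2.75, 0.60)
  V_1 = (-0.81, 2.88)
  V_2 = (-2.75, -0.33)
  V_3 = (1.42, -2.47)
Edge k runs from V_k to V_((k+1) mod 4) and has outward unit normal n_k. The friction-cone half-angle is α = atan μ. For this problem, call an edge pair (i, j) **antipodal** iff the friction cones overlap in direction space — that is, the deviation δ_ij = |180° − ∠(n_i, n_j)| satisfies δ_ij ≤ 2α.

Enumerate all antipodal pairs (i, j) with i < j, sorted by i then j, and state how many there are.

count = 2; pairs: (0,2), (1,3)

α = atan 0.8 = 38.66°;  2α = 77.32°
n_0 = (+0.5393, +0.8421)
n_1 = (-0.8558, +0.5172)
n_2 = (-0.4566, -0.8897)
n_3 = (+0.9176, -0.3975)
  (0,1): δ = 88.51°  ·
  (0,2): δ = 5.47°  ✓
  (0,3): δ = 99.21°  ·
  (1,2): δ = 86.02°  ·
  (1,3): δ = 7.72°  ✓
  (2,3): δ = 86.26°  ·
antipodal pairs: 2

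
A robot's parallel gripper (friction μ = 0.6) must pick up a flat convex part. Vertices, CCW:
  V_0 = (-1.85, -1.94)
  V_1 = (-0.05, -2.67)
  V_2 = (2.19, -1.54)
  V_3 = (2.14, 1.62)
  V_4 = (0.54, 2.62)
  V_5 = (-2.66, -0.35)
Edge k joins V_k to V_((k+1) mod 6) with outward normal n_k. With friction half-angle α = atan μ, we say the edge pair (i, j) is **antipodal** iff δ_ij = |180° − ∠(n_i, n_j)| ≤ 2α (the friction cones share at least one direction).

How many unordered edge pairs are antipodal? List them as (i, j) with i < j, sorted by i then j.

count = 6; pairs: (0,3), (1,3), (1,4), (2,4), (2,5), (3,5)

α = atan 0.6 = 30.96°;  2α = 61.93°
n_0 = (-0.3758, -0.9267)
n_1 = (+0.4504, -0.8928)
n_2 = (+0.9999, +0.0158)
n_3 = (+0.5300, +0.8480)
n_4 = (-0.6803, +0.7330)
n_5 = (-0.8910, -0.4539)
  (0,1): δ = 131.16°  ·
  (0,2): δ = 67.02°  ·
  (0,3): δ = 9.93°  ✓
  (0,4): δ = 64.94°  ·
  (0,5): δ = 139.07°  ·
  (1,2): δ = 115.86°  ·
  (1,3): δ = 58.77°  ✓
  (1,4): δ = 16.10°  ✓
  (1,5): δ = 90.23°  ·
  (2,3): δ = 122.91°  ·
  (2,4): δ = 48.04°  ✓
  (2,5): δ = 26.09°  ✓
  (3,4): δ = 105.13°  ·
  (3,5): δ = 31.00°  ✓
  (4,5): δ = 105.87°  ·
antipodal pairs: 6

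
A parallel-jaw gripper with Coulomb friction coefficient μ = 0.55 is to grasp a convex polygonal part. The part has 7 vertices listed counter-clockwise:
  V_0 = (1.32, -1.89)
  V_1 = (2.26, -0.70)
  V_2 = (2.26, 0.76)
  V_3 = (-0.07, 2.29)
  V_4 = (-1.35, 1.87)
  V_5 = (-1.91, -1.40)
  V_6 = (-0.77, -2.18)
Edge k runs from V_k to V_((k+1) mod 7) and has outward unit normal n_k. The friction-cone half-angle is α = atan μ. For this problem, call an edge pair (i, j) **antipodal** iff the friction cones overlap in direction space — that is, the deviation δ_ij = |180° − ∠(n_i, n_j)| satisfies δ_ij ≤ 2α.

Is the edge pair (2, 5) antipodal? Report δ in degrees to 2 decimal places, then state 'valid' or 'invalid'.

δ = 1.09°, valid

α = atan 0.55 = 28.81°;  2α = 57.62°
edge 2: e_2 = (-2.33, +1.53);  n_2 = (+0.5489, +0.8359)
edge 5: e_5 = (+1.14, -0.78);  n_5 = (-0.5647, -0.8253)
∠(n_2, n_5) = 178.91°
δ = |180° − 178.91°| = 1.09°
1.09° ≤ 2α = 57.62°  →  valid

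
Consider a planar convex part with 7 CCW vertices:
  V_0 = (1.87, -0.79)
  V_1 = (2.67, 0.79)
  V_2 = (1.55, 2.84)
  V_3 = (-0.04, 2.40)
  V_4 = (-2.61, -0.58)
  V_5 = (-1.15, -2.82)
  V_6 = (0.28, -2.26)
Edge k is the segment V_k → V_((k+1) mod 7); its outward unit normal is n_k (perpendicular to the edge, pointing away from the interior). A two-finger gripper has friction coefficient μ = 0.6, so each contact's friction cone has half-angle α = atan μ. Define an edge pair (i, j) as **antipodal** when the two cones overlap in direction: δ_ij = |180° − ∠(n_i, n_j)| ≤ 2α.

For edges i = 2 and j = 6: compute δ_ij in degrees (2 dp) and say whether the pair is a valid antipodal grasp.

δ = 27.29°, valid

α = atan 0.6 = 30.96°;  2α = 61.93°
edge 2: e_2 = (-1.59, -0.44);  n_2 = (-0.2667, +0.9638)
edge 6: e_6 = (+1.59, +1.47);  n_6 = (+0.6789, -0.7343)
∠(n_2, n_6) = 152.71°
δ = |180° − 152.71°| = 27.29°
27.29° ≤ 2α = 61.93°  →  valid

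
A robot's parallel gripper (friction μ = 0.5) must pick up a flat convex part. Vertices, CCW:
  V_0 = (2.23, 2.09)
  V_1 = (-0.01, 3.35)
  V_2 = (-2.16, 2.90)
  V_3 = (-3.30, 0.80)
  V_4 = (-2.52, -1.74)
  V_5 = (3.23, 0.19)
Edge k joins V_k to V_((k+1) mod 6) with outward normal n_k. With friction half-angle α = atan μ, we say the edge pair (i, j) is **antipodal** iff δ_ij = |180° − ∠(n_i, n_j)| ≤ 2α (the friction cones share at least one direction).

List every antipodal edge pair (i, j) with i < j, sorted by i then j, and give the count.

α = atan 0.5 = 26.57°;  2α = 53.13°
n_0 = (+0.4903, +0.8716)
n_1 = (-0.2049, +0.9788)
n_2 = (-0.8789, +0.4771)
n_3 = (-0.9559, -0.2936)
n_4 = (+0.3182, -0.9480)
n_5 = (+0.8849, +0.4657)
  (0,1): δ = 138.82°  ·
  (0,2): δ = 89.14°  ·
  (0,3): δ = 43.57°  ✓
  (0,4): δ = 47.91°  ✓
  (0,5): δ = 147.12°  ·
  (1,2): δ = 130.32°  ·
  (1,3): δ = 84.75°  ·
  (1,4): δ = 6.73°  ✓
  (1,5): δ = 105.94°  ·
  (2,3): δ = 134.43°  ·
  (2,4): δ = 42.95°  ✓
  (2,5): δ = 56.25°  ·
  (3,4): δ = 88.52°  ·
  (3,5): δ = 10.69°  ✓
  (4,5): δ = 80.80°  ·
antipodal pairs: 5

count = 5; pairs: (0,3), (0,4), (1,4), (2,4), (3,5)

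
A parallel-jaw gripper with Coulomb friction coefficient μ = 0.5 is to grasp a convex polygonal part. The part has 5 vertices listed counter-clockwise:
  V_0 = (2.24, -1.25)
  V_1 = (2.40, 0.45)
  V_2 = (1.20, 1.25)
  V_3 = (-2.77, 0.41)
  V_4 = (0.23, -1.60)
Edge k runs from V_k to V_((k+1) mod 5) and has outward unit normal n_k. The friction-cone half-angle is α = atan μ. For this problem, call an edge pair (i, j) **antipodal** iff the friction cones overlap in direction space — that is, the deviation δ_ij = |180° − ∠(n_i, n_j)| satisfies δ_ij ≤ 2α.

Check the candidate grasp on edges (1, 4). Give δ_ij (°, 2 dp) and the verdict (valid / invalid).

α = atan 0.5 = 26.57°;  2α = 53.13°
edge 1: e_1 = (-1.20, +0.80);  n_1 = (+0.5547, +0.8321)
edge 4: e_4 = (+2.01, +0.35);  n_4 = (+0.1715, -0.9852)
∠(n_1, n_4) = 136.43°
δ = |180° − 136.43°| = 43.57°
43.57° ≤ 2α = 53.13°  →  valid

δ = 43.57°, valid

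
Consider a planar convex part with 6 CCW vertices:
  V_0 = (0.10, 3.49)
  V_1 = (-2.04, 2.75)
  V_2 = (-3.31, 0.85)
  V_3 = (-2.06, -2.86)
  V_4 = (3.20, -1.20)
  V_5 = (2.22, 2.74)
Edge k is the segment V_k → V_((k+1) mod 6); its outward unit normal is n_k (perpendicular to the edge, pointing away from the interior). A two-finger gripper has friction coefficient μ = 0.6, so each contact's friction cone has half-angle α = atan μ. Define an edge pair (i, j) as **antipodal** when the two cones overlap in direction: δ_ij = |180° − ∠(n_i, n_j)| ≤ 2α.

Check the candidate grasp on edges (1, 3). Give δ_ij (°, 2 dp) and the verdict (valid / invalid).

δ = 38.73°, valid

α = atan 0.6 = 30.96°;  2α = 61.93°
edge 1: e_1 = (-1.27, -1.90);  n_1 = (-0.8314, +0.5557)
edge 3: e_3 = (+5.26, +1.66);  n_3 = (+0.3010, -0.9536)
∠(n_1, n_3) = 141.27°
δ = |180° − 141.27°| = 38.73°
38.73° ≤ 2α = 61.93°  →  valid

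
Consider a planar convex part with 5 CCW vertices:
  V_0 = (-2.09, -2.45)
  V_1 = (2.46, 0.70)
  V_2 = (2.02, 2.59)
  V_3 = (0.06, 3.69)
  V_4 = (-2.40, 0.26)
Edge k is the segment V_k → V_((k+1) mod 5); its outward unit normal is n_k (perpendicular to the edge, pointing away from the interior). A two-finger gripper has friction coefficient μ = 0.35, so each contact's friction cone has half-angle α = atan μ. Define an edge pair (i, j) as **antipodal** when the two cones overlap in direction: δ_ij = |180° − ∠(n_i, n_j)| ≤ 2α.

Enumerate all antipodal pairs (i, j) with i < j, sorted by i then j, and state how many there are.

count = 2; pairs: (0,3), (1,4)

α = atan 0.35 = 19.29°;  2α = 38.58°
n_0 = (+0.5692, -0.8222)
n_1 = (+0.9740, +0.2267)
n_2 = (+0.4894, +0.8721)
n_3 = (-0.8126, +0.5828)
n_4 = (-0.9935, -0.1136)
  (0,1): δ = 111.59°  ·
  (0,2): δ = 64.00°  ·
  (0,3): δ = 19.66°  ✓
  (0,4): δ = 61.83°  ·
  (1,2): δ = 132.41°  ·
  (1,3): δ = 48.75°  ·
  (1,4): δ = 6.58°  ✓
  (2,3): δ = 96.35°  ·
  (2,4): δ = 54.17°  ·
  (3,4): δ = 137.83°  ·
antipodal pairs: 2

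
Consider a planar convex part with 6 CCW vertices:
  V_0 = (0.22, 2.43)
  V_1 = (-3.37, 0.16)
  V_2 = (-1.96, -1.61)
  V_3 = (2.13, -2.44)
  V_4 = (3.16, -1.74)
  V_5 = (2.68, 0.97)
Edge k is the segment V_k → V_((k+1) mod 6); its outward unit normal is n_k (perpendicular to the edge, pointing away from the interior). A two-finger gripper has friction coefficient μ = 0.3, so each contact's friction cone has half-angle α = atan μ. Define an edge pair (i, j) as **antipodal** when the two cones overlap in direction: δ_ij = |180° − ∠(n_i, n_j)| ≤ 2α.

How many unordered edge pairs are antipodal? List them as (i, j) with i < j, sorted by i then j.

α = atan 0.3 = 16.70°;  2α = 33.40°
n_0 = (-0.5344, +0.8452)
n_1 = (-0.7822, -0.6231)
n_2 = (-0.1989, -0.9800)
n_3 = (+0.5621, -0.8271)
n_4 = (+0.9847, +0.1744)
n_5 = (+0.5104, +0.8600)
  (0,1): δ = 83.76°  ·
  (0,2): δ = 43.78°  ·
  (0,3): δ = 1.89°  ✓
  (0,4): δ = 67.74°  ·
  (0,5): δ = 117.01°  ·
  (1,2): δ = 140.01°  ·
  (1,3): δ = 94.34°  ·
  (1,4): δ = 28.50°  ✓
  (1,5): δ = 20.77°  ✓
  (2,3): δ = 134.33°  ·
  (2,4): δ = 68.48°  ·
  (2,5): δ = 19.22°  ✓
  (3,4): δ = 114.16°  ·
  (3,5): δ = 64.89°  ·
  (4,5): δ = 130.73°  ·
antipodal pairs: 4

count = 4; pairs: (0,3), (1,4), (1,5), (2,5)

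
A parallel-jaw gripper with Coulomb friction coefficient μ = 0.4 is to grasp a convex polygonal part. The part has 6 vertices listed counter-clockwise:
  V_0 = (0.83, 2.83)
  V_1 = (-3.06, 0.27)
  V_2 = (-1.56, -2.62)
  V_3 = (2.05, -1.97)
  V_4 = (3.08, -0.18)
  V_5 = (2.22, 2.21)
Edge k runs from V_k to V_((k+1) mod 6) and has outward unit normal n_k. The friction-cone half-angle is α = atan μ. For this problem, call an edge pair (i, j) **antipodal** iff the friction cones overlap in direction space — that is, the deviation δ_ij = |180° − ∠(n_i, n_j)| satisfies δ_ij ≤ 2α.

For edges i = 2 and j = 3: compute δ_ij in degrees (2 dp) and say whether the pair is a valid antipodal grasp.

α = atan 0.4 = 21.80°;  2α = 43.60°
edge 2: e_2 = (+3.61, +0.65);  n_2 = (+0.1772, -0.9842)
edge 3: e_3 = (+1.03, +1.79);  n_3 = (+0.8667, -0.4987)
∠(n_2, n_3) = 49.88°
δ = |180° − 49.88°| = 130.12°
130.12° > 2α = 43.60°  →  invalid

δ = 130.12°, invalid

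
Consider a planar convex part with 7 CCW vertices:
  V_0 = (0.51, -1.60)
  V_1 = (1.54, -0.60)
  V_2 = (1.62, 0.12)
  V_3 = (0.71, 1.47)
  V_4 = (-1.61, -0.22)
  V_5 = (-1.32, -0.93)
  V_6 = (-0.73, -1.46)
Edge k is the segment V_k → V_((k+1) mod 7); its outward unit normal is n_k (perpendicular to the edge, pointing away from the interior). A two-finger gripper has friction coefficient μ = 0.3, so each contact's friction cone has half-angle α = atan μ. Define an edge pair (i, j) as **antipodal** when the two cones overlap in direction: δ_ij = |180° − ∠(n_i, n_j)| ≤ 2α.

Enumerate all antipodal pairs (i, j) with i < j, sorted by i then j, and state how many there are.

α = atan 0.3 = 16.70°;  2α = 33.40°
n_0 = (+0.6966, -0.7175)
n_1 = (+0.9939, -0.1104)
n_2 = (+0.8292, +0.5589)
n_3 = (-0.5888, +0.8083)
n_4 = (-0.9258, -0.3781)
n_5 = (-0.6683, -0.7439)
n_6 = (-0.1122, -0.9937)
  (0,1): δ = 140.49°  ·
  (0,2): δ = 100.17°  ·
  (0,3): δ = 8.08°  ✓
  (0,4): δ = 68.06°  ·
  (0,5): δ = 93.91°  ·
  (0,6): δ = 129.41°  ·
  (1,2): δ = 139.68°  ·
  (1,3): δ = 47.59°  ·
  (1,4): δ = 28.56°  ✓
  (1,5): δ = 54.41°  ·
  (1,6): δ = 89.90°  ·
  (2,3): δ = 87.91°  ·
  (2,4): δ = 11.77°  ✓
  (2,5): δ = 14.08°  ✓
  (2,6): δ = 49.58°  ·
  (3,4): δ = 103.85°  ·
  (3,5): δ = 78.00°  ·
  (3,6): δ = 42.51°  ·
  (4,5): δ = 154.15°  ·
  (4,6): δ = 118.66°  ·
  (5,6): δ = 144.51°  ·
antipodal pairs: 4

count = 4; pairs: (0,3), (1,4), (2,4), (2,5)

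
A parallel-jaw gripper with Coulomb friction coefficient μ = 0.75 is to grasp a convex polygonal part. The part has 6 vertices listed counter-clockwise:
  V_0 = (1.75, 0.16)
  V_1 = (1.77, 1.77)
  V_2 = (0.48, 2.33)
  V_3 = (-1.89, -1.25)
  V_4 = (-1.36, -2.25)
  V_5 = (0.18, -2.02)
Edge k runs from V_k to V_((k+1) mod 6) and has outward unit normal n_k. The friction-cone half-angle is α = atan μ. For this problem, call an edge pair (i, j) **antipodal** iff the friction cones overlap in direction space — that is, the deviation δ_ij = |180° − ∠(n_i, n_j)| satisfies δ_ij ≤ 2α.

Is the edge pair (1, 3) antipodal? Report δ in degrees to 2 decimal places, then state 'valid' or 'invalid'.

α = atan 0.75 = 36.87°;  2α = 73.74°
edge 1: e_1 = (-1.29, +0.56);  n_1 = (+0.3982, +0.9173)
edge 3: e_3 = (+0.53, -1.00);  n_3 = (-0.8836, -0.4683)
∠(n_1, n_3) = 141.39°
δ = |180° − 141.39°| = 38.61°
38.61° ≤ 2α = 73.74°  →  valid

δ = 38.61°, valid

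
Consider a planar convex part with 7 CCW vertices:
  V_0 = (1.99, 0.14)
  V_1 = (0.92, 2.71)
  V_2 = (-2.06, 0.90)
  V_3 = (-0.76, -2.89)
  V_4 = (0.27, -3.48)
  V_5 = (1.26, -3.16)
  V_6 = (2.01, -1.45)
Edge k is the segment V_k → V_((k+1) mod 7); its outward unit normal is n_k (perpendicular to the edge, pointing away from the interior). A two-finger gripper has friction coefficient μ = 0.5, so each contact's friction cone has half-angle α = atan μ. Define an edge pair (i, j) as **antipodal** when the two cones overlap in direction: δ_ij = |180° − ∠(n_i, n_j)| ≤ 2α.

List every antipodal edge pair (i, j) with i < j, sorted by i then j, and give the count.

α = atan 0.5 = 26.57°;  2α = 53.13°
n_0 = (+0.9232, +0.3844)
n_1 = (-0.5191, +0.8547)
n_2 = (-0.9459, -0.3245)
n_3 = (-0.4970, -0.8677)
n_4 = (+0.3076, -0.9515)
n_5 = (+0.9158, -0.4017)
n_6 = (+0.9999, +0.0126)
  (0,1): δ = 81.33°  ·
  (0,2): δ = 3.67°  ✓
  (0,3): δ = 37.59°  ✓
  (0,4): δ = 85.31°  ·
  (0,5): δ = 133.71°  ·
  (0,6): δ = 158.12°  ·
  (1,2): δ = 102.34°  ·
  (1,3): δ = 61.08°  ·
  (1,4): δ = 13.36°  ✓
  (1,5): δ = 35.04°  ✓
  (1,6): δ = 59.45°  ·
  (2,3): δ = 138.74°  ·
  (2,4): δ = 91.02°  ·
  (2,5): δ = 42.61°  ✓
  (2,6): δ = 18.21°  ✓
  (3,4): δ = 132.28°  ·
  (3,5): δ = 83.88°  ·
  (3,6): δ = 59.47°  ·
  (4,5): δ = 131.59°  ·
  (4,6): δ = 107.19°  ·
  (5,6): δ = 155.60°  ·
antipodal pairs: 6

count = 6; pairs: (0,2), (0,3), (1,4), (1,5), (2,5), (2,6)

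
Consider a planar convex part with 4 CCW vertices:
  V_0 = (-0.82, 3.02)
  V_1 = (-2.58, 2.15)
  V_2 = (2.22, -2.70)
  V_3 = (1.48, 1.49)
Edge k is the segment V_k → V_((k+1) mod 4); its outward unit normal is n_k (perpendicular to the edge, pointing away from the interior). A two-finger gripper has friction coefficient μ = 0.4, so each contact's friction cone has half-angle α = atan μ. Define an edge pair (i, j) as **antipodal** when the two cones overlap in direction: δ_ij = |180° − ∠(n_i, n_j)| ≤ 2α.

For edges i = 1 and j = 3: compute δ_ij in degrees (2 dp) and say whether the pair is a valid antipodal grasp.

δ = 11.66°, valid

α = atan 0.4 = 21.80°;  2α = 43.60°
edge 1: e_1 = (+4.80, -4.85);  n_1 = (-0.7108, -0.7034)
edge 3: e_3 = (-2.30, +1.53);  n_3 = (+0.5539, +0.8326)
∠(n_1, n_3) = 168.34°
δ = |180° − 168.34°| = 11.66°
11.66° ≤ 2α = 43.60°  →  valid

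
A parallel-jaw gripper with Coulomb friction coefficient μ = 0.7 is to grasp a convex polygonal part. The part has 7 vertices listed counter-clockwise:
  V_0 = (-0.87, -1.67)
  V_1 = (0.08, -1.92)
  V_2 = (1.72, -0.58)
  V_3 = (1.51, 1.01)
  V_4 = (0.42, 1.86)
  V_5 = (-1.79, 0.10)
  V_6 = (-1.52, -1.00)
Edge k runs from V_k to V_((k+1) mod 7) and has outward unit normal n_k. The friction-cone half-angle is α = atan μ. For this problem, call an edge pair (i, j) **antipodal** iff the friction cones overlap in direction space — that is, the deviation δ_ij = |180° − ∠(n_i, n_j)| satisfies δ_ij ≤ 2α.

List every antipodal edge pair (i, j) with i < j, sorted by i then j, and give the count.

count = 10; pairs: (0,2), (0,3), (0,4), (1,4), (1,5), (2,4), (2,5), (2,6), (3,5), (3,6)

α = atan 0.7 = 34.99°;  2α = 69.98°
n_0 = (-0.2545, -0.9671)
n_1 = (+0.6327, -0.7744)
n_2 = (+0.9914, +0.1309)
n_3 = (+0.6149, +0.7886)
n_4 = (-0.6230, +0.7822)
n_5 = (-0.9712, -0.2384)
n_6 = (-0.7177, -0.6963)
  (0,1): δ = 126.01°  ·
  (0,2): δ = 67.73°  ✓
  (0,3): δ = 23.20°  ✓
  (0,4): δ = 53.28°  ✓
  (0,5): δ = 118.53°  ·
  (0,6): δ = 148.88°  ·
  (1,2): δ = 121.73°  ·
  (1,3): δ = 77.20°  ·
  (1,4): δ = 0.72°  ✓
  (1,5): δ = 64.54°  ✓
  (1,6): δ = 94.88°  ·
  (2,3): δ = 135.47°  ·
  (2,4): δ = 58.99°  ✓
  (2,5): δ = 6.27°  ✓
  (2,6): δ = 36.61°  ✓
  (3,4): δ = 103.52°  ·
  (3,5): δ = 38.26°  ✓
  (3,6): δ = 7.92°  ✓
  (4,5): δ = 114.74°  ·
  (4,6): δ = 84.40°  ·
  (5,6): δ = 149.66°  ·
antipodal pairs: 10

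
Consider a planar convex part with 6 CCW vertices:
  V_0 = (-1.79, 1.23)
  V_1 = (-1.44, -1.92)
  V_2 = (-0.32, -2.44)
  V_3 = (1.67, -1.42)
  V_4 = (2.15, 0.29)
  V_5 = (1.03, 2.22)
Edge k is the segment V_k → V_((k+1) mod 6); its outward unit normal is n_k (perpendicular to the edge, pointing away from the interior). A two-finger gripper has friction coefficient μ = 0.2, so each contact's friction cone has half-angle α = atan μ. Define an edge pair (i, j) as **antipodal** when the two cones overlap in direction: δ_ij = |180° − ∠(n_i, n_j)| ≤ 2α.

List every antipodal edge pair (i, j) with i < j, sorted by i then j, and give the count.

count = 2; pairs: (0,3), (2,5)

α = atan 0.2 = 11.31°;  2α = 22.62°
n_0 = (-0.9939, -0.1104)
n_1 = (-0.4211, -0.9070)
n_2 = (+0.4561, -0.8899)
n_3 = (+0.9628, -0.2703)
n_4 = (+0.8649, +0.5019)
n_5 = (-0.3312, +0.9435)
  (0,1): δ = 121.24°  ·
  (0,2): δ = 69.20°  ·
  (0,3): δ = 22.02°  ✓
  (0,4): δ = 23.79°  ·
  (0,5): δ = 103.00°  ·
  (1,2): δ = 127.96°  ·
  (1,3): δ = 80.77°  ·
  (1,4): δ = 34.97°  ·
  (1,5): δ = 44.25°  ·
  (2,3): δ = 132.82°  ·
  (2,4): δ = 87.01°  ·
  (2,5): δ = 7.79°  ✓
  (3,4): δ = 134.19°  ·
  (3,5): δ = 54.98°  ·
  (4,5): δ = 100.78°  ·
antipodal pairs: 2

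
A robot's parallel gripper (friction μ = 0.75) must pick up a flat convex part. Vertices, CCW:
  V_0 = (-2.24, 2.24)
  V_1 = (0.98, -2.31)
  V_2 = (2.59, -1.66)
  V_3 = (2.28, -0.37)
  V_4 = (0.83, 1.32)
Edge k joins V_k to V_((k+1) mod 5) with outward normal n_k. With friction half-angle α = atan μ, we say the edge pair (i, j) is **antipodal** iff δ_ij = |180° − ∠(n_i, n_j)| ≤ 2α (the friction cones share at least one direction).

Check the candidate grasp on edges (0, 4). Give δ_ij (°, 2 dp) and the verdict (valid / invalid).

δ = 38.03°, valid

α = atan 0.75 = 36.87°;  2α = 73.74°
edge 0: e_0 = (+3.22, -4.55);  n_0 = (-0.8163, -0.5777)
edge 4: e_4 = (-3.07, +0.92);  n_4 = (+0.2871, +0.9579)
∠(n_0, n_4) = 141.97°
δ = |180° − 141.97°| = 38.03°
38.03° ≤ 2α = 73.74°  →  valid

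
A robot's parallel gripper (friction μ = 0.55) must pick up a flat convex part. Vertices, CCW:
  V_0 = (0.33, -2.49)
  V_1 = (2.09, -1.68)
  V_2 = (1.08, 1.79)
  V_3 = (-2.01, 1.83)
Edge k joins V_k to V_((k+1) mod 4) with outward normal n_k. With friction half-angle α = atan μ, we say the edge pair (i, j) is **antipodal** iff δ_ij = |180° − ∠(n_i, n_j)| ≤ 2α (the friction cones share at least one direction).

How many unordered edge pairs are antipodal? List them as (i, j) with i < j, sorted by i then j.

count = 2; pairs: (0,2), (1,3)

α = atan 0.55 = 28.81°;  2α = 57.62°
n_0 = (+0.4181, -0.9084)
n_1 = (+0.9602, +0.2795)
n_2 = (+0.0129, +0.9999)
n_3 = (-0.8793, -0.4763)
  (0,1): δ = 98.48°  ·
  (0,2): δ = 25.45°  ✓
  (0,3): δ = 93.73°  ·
  (1,2): δ = 106.97°  ·
  (1,3): δ = 12.21°  ✓
  (2,3): δ = 60.82°  ·
antipodal pairs: 2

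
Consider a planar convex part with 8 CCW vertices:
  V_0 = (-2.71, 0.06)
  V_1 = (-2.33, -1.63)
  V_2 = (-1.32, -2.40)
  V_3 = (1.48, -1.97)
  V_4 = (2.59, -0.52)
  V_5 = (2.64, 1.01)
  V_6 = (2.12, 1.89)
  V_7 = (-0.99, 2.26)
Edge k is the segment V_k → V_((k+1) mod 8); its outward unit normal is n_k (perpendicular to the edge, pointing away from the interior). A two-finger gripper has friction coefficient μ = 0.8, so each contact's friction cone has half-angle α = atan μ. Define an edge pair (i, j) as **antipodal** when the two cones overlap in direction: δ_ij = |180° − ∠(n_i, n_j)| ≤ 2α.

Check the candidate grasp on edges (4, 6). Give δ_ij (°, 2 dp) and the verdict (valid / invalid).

δ = 94.91°, invalid

α = atan 0.8 = 38.66°;  2α = 77.32°
edge 4: e_4 = (+0.05, +1.53);  n_4 = (+0.9995, -0.0327)
edge 6: e_6 = (-3.11, +0.37);  n_6 = (+0.1181, +0.9930)
∠(n_4, n_6) = 85.09°
δ = |180° − 85.09°| = 94.91°
94.91° > 2α = 77.32°  →  invalid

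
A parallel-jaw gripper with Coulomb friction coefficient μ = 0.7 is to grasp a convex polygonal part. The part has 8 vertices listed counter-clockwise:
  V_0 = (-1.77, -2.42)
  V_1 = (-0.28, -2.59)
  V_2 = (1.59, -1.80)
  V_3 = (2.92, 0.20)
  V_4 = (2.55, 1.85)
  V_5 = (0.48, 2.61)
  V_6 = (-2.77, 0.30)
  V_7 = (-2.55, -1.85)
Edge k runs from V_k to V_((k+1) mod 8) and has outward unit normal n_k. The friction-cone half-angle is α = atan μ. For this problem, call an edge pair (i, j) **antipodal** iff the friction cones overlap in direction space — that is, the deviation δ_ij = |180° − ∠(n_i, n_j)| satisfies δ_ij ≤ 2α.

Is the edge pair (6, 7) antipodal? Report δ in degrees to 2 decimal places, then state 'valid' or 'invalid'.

α = atan 0.7 = 34.99°;  2α = 69.98°
edge 6: e_6 = (+0.22, -2.15);  n_6 = (-0.9948, -0.1018)
edge 7: e_7 = (+0.78, -0.57);  n_7 = (-0.5900, -0.8074)
∠(n_6, n_7) = 48.00°
δ = |180° − 48.00°| = 132.00°
132.00° > 2α = 69.98°  →  invalid

δ = 132.00°, invalid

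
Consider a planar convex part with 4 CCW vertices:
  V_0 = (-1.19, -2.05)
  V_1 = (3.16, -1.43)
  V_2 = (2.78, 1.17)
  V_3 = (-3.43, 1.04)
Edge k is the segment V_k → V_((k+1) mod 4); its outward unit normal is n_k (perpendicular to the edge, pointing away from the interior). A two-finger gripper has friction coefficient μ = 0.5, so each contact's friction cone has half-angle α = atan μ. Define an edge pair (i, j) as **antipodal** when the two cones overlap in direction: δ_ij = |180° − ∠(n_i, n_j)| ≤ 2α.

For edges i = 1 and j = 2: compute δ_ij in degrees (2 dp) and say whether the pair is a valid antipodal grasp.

α = atan 0.5 = 26.57°;  2α = 53.13°
edge 1: e_1 = (-0.38, +2.60);  n_1 = (+0.9895, +0.1446)
edge 2: e_2 = (-6.21, -0.13);  n_2 = (-0.0209, +0.9998)
∠(n_1, n_2) = 82.88°
δ = |180° − 82.88°| = 97.12°
97.12° > 2α = 53.13°  →  invalid

δ = 97.12°, invalid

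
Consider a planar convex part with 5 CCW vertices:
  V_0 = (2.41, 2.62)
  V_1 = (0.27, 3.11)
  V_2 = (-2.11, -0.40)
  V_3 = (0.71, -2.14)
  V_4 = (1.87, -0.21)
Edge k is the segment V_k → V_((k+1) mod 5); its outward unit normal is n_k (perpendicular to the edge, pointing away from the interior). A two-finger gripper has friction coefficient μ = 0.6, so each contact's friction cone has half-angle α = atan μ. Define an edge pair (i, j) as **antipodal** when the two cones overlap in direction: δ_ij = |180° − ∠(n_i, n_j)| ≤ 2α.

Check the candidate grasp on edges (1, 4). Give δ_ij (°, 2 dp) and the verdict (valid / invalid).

α = atan 0.6 = 30.96°;  2α = 61.93°
edge 1: e_1 = (-2.38, -3.51);  n_1 = (-0.8277, +0.5612)
edge 4: e_4 = (+0.54, +2.83);  n_4 = (+0.9823, -0.1874)
∠(n_1, n_4) = 156.66°
δ = |180° − 156.66°| = 23.34°
23.34° ≤ 2α = 61.93°  →  valid

δ = 23.34°, valid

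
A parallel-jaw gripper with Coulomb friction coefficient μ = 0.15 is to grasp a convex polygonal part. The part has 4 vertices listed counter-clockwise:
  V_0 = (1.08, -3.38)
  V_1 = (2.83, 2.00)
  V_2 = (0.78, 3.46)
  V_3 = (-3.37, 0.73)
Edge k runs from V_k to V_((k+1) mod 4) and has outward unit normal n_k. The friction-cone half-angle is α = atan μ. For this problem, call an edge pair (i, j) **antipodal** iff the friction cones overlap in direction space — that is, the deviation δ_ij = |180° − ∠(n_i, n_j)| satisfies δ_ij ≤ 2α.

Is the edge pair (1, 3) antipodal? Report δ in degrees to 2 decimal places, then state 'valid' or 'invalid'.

α = atan 0.15 = 8.53°;  2α = 17.06°
edge 1: e_1 = (-2.05, +1.46);  n_1 = (+0.5801, +0.8145)
edge 3: e_3 = (+4.45, -4.11);  n_3 = (-0.6785, -0.7346)
∠(n_1, n_3) = 172.73°
δ = |180° − 172.73°| = 7.27°
7.27° ≤ 2α = 17.06°  →  valid

δ = 7.27°, valid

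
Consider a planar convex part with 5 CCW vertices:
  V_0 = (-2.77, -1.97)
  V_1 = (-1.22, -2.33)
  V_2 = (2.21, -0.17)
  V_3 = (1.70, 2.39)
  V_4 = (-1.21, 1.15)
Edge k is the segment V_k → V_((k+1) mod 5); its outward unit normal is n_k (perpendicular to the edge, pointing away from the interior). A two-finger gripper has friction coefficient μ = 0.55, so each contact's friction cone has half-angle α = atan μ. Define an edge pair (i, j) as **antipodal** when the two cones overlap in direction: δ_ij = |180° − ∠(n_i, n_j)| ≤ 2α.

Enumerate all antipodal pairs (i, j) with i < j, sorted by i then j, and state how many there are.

count = 4; pairs: (0,3), (1,3), (1,4), (2,4)

α = atan 0.55 = 28.81°;  2α = 57.62°
n_0 = (-0.2262, -0.9741)
n_1 = (+0.5329, -0.8462)
n_2 = (+0.9807, +0.1954)
n_3 = (-0.3920, +0.9200)
n_4 = (-0.8944, +0.4472)
  (0,1): δ = 134.72°  ·
  (0,2): δ = 65.66°  ·
  (0,3): δ = 36.16°  ✓
  (0,4): δ = 76.51°  ·
  (1,2): δ = 110.93°  ·
  (1,3): δ = 9.12°  ✓
  (1,4): δ = 31.23°  ✓
  (2,3): δ = 78.19°  ·
  (2,4): δ = 37.83°  ✓
  (3,4): δ = 139.64°  ·
antipodal pairs: 4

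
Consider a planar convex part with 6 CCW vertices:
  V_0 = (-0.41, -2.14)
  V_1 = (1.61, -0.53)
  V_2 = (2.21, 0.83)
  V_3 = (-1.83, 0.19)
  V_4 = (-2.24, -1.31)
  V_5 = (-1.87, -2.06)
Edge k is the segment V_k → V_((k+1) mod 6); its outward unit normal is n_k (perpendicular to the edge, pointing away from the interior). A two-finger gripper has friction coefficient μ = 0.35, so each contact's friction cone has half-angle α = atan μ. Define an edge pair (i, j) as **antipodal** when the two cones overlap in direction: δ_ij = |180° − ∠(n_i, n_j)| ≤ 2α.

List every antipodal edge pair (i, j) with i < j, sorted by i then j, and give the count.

count = 4; pairs: (0,2), (0,3), (1,3), (2,5)

α = atan 0.35 = 19.29°;  2α = 38.58°
n_0 = (+0.6233, -0.7820)
n_1 = (+0.9149, -0.4036)
n_2 = (-0.1565, +0.9877)
n_3 = (-0.9646, +0.2637)
n_4 = (-0.8968, -0.4424)
n_5 = (-0.0547, -0.9985)
  (0,1): δ = 152.36°  ·
  (0,2): δ = 29.55°  ✓
  (0,3): δ = 36.16°  ✓
  (0,4): δ = 77.70°  ·
  (0,5): δ = 138.31°  ·
  (1,2): δ = 57.19°  ·
  (1,3): δ = 8.52°  ✓
  (1,4): δ = 50.06°  ·
  (1,5): δ = 110.67°  ·
  (2,3): δ = 114.29°  ·
  (2,4): δ = 72.74°  ·
  (2,5): δ = 12.14°  ✓
  (3,4): δ = 138.45°  ·
  (3,5): δ = 77.85°  ·
  (4,5): δ = 119.40°  ·
antipodal pairs: 4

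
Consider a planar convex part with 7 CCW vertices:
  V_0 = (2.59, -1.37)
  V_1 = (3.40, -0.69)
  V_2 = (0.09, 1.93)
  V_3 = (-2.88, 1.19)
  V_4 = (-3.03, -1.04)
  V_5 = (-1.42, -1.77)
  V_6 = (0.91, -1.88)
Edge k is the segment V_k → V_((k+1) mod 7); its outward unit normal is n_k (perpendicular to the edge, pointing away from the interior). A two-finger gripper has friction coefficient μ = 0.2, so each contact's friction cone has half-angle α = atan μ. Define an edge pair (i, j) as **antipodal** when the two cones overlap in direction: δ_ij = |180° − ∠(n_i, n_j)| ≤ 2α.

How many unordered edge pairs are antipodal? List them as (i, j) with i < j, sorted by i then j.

α = atan 0.2 = 11.31°;  2α = 22.62°
n_0 = (+0.6430, -0.7659)
n_1 = (+0.6206, +0.7841)
n_2 = (-0.2418, +0.9703)
n_3 = (-0.9977, +0.0671)
n_4 = (-0.4130, -0.9108)
n_5 = (-0.0472, -0.9989)
n_6 = (+0.2905, -0.9569)
  (0,1): δ = 78.38°  ·
  (0,2): δ = 26.02°  ·
  (0,3): δ = 46.14°  ·
  (0,4): δ = 115.60°  ·
  (0,5): δ = 137.28°  ·
  (0,6): δ = 156.87°  ·
  (1,2): δ = 127.65°  ·
  (1,3): δ = 55.49°  ·
  (1,4): δ = 13.97°  ✓
  (1,5): δ = 35.66°  ·
  (1,6): δ = 55.25°  ·
  (2,3): δ = 107.84°  ·
  (2,4): δ = 38.38°  ·
  (2,5): δ = 16.69°  ✓
  (2,6): δ = 2.90°  ✓
  (3,4): δ = 110.54°  ·
  (3,5): δ = 88.85°  ·
  (3,6): δ = 69.27°  ·
  (4,5): δ = 158.31°  ·
  (4,6): δ = 138.72°  ·
  (5,6): δ = 160.41°  ·
antipodal pairs: 3

count = 3; pairs: (1,4), (2,5), (2,6)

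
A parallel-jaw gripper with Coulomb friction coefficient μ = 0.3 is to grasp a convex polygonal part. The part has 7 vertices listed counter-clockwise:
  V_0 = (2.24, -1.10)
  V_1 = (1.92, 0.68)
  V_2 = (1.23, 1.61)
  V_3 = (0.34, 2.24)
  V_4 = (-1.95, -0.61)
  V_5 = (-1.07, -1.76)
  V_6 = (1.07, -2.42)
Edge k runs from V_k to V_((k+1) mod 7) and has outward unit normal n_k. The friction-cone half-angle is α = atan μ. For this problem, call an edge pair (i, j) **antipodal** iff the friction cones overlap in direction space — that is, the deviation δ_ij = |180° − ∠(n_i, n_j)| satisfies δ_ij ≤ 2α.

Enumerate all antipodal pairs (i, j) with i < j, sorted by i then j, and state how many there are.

α = atan 0.3 = 16.70°;  2α = 33.40°
n_0 = (+0.9842, +0.1769)
n_1 = (+0.8031, +0.5958)
n_2 = (+0.5778, +0.8162)
n_3 = (-0.7795, +0.6264)
n_4 = (-0.7942, -0.6077)
n_5 = (-0.2947, -0.9556)
n_6 = (+0.7483, -0.6633)
  (0,1): δ = 153.62°  ·
  (0,2): δ = 135.48°  ·
  (0,3): δ = 48.97°  ·
  (0,4): δ = 27.23°  ✓
  (0,5): δ = 62.67°  ·
  (0,6): δ = 128.26°  ·
  (1,2): δ = 161.87°  ·
  (1,3): δ = 75.36°  ·
  (1,4): δ = 0.85°  ✓
  (1,5): δ = 36.29°  ·
  (1,6): δ = 101.87°  ·
  (2,3): δ = 93.49°  ·
  (2,4): δ = 17.28°  ✓
  (2,5): δ = 18.15°  ✓
  (2,6): δ = 83.74°  ·
  (3,4): δ = 103.79°  ·
  (3,5): δ = 68.36°  ·
  (3,6): δ = 2.77°  ✓
  (4,5): δ = 144.56°  ·
  (4,6): δ = 78.98°  ·
  (5,6): δ = 114.41°  ·
antipodal pairs: 5

count = 5; pairs: (0,4), (1,4), (2,4), (2,5), (3,6)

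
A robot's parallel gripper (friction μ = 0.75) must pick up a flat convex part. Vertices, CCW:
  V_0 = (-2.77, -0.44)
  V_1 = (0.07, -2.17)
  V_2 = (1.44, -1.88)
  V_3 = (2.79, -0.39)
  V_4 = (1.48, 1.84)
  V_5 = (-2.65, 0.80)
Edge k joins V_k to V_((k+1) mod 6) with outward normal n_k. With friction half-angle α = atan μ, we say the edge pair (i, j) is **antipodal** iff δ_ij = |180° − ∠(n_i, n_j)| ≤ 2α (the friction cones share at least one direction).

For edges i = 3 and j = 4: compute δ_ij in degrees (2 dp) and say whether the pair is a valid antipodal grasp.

α = atan 0.75 = 36.87°;  2α = 73.74°
edge 3: e_3 = (-1.31, +2.23);  n_3 = (+0.8622, +0.5065)
edge 4: e_4 = (-4.13, -1.04);  n_4 = (-0.2442, +0.9697)
∠(n_3, n_4) = 73.70°
δ = |180° − 73.70°| = 106.30°
106.30° > 2α = 73.74°  →  invalid

δ = 106.30°, invalid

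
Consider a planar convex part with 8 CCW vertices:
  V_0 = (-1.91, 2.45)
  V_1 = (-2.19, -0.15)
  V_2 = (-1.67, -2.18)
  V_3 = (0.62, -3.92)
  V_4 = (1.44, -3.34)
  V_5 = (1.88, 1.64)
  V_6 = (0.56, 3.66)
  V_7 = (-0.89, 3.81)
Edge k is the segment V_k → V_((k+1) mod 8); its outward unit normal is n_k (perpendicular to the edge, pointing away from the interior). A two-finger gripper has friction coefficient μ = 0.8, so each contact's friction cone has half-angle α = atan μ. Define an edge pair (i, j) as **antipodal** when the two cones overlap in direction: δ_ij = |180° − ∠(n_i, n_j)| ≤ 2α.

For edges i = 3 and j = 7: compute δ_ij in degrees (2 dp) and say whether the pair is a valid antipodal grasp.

α = atan 0.8 = 38.66°;  2α = 77.32°
edge 3: e_3 = (+0.82, +0.58);  n_3 = (+0.5775, -0.8164)
edge 7: e_7 = (-1.02, -1.36);  n_7 = (-0.8000, +0.6000)
∠(n_3, n_7) = 162.14°
δ = |180° − 162.14°| = 17.86°
17.86° ≤ 2α = 77.32°  →  valid

δ = 17.86°, valid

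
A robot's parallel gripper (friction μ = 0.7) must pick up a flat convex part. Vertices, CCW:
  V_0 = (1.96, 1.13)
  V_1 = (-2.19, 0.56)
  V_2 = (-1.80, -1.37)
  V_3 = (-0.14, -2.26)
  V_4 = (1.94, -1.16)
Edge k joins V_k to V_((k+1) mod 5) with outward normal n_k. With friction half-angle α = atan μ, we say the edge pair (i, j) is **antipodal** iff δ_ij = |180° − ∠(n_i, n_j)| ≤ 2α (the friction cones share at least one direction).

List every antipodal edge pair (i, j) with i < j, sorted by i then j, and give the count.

count = 4; pairs: (0,2), (0,3), (1,4), (2,4)

α = atan 0.7 = 34.99°;  2α = 69.98°
n_0 = (-0.1361, +0.9907)
n_1 = (-0.9802, -0.1981)
n_2 = (-0.4725, -0.8813)
n_3 = (+0.4675, -0.8840)
n_4 = (+1.0000, -0.0087)
  (0,1): δ = 86.40°  ·
  (0,2): δ = 36.02°  ✓
  (0,3): δ = 20.05°  ✓
  (0,4): δ = 81.68°  ·
  (1,2): δ = 129.62°  ·
  (1,3): δ = 73.55°  ·
  (1,4): δ = 11.92°  ✓
  (2,3): δ = 123.93°  ·
  (2,4): δ = 62.30°  ✓
  (3,4): δ = 118.37°  ·
antipodal pairs: 4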